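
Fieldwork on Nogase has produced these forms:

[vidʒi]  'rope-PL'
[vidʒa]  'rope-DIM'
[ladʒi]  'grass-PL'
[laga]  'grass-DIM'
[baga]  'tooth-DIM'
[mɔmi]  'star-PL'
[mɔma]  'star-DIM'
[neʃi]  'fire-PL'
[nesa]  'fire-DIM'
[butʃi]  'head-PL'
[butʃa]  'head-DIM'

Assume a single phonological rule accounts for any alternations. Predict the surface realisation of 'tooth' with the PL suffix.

[badʒi]

'grass' shows [dʒ] ~ [g] at the end of the stem ([ladʒi] vs [laga]).
If /dʒ/ were underlying and a rule turned it into [g] before the DIM suffix, 'rope' would also alternate; but it has [dʒ] in both [vidʒi] and [vidʒa].
The underlying segment must be /g/; /g/ and /s/ become palato-alveolar [dʒ] and [ʃ] before a front vowel, yielding [dʒ] there.
The one attested form of 'tooth', [baga], shows underlying /bag/. Applying the same rule before a front vowel gives [badʒi].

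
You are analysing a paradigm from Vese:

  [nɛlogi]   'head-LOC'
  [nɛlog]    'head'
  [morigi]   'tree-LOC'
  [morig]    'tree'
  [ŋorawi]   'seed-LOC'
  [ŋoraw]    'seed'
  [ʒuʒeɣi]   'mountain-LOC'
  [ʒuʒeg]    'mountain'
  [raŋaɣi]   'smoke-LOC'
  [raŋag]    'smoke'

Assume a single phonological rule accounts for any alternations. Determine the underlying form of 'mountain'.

/ʒuʒeɣ/

The root 'mountain' surfaces as [ʒuʒeɣi] and [ʒuʒeg], with a stem-final [ɣ] ~ [g] alternation.
If /g/ were underlying and a rule turned it into [ɣ] before the LOC suffix, 'tree' would also alternate; but it has [g] in both [morigi] and [morig].
So /ɣ/ is underlying, and a rule of word-final hardening — voiced fricatives become stops word-finally — gives [g].
The underlying form of 'mountain' is therefore /ʒuʒeɣ/.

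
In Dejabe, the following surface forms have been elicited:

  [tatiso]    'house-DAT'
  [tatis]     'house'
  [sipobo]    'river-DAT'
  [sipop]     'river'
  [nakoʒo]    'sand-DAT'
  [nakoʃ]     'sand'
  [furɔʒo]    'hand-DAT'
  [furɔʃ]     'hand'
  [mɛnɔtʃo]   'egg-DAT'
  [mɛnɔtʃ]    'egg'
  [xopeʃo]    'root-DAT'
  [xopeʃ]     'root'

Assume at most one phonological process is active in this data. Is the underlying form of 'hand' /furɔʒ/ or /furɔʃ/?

/furɔʒ/

The root 'hand' surfaces as [furɔʒo] and [furɔʃ], with a stem-final [ʒ] ~ [ʃ] alternation.
Compare 'root', with invariant [ʃ] in [xopeʃo] and [xopeʃ]: an analysis with underlying /ʃ/ and a rule producing [ʒ] before the DAT suffix would wrongly predict alternation here too.
Therefore /ʒ/ is basic and [ʃ] is derived by word-final obstruent devoicing (voiced obstruents become voiceless word-finally).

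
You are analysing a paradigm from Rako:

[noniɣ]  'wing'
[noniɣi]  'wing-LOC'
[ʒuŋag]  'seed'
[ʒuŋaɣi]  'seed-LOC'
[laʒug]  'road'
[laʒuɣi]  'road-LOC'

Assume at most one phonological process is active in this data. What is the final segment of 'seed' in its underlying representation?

/g/

The stem for 'seed' ends in [g] in [ʒuŋag] but [ɣ] in [ʒuŋaɣi].
If /ɣ/ were underlying and a rule turned it into [g] in isolation, 'wing' would also alternate; but it has [ɣ] in both [noniɣ] and [noniɣi].
Therefore /g/ is basic and [ɣ] is derived by intervocalic spirantization (voiced stops become fricatives between vowels).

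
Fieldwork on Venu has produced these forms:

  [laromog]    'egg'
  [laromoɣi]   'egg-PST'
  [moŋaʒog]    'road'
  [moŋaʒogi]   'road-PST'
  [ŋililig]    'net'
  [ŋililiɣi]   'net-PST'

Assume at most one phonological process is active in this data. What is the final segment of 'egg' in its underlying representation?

/ɣ/

The root 'egg' surfaces as [laromog] and [laromoɣi], with a stem-final [g] ~ [ɣ] alternation.
If /g/ were underlying and a rule turned it into [ɣ] before the PST suffix, 'road' would also alternate; but it has [g] in both [moŋaʒog] and [moŋaʒogi].
So /ɣ/ is underlying, and a rule of word-final hardening — voiced fricatives become stops word-finally — gives [g].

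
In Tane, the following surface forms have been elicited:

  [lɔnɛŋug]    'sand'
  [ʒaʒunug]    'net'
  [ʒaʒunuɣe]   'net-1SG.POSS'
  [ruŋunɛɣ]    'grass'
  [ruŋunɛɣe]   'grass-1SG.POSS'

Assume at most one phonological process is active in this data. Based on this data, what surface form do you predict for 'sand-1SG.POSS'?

'net' shows [g] ~ [ɣ] at the end of the stem ([ʒaʒunug] vs [ʒaʒunuɣe]).
But 'grass' keeps [ɣ] in both environments ([ruŋunɛɣ], [ruŋunɛɣe]), so there is no rule changing /ɣ/ to [g] in isolation.
So /g/ is underlying, and a rule of intervocalic spirantization — voiced stops become fricatives between vowels — gives [ɣ].
From [lɔnɛŋug] the stem 'sand' is /lɔnɛŋug/; between vowels this yields [lɔnɛŋuɣe].

[lɔnɛŋuɣe]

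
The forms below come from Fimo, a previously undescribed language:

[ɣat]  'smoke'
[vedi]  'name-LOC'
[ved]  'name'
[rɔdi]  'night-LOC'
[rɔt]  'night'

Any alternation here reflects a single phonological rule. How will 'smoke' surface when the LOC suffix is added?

[ɣadi]

In [rɔdi] and [rɔt] the final segment of 'night' alternates: [d] ~ [t].
But 'name' keeps [d] in both environments ([vedi], [ved]), so there is no rule changing /d/ to [t] in isolation.
The alternation reflects intervocalic voicing: voiceless stops become voiced between vowels. /t/ is underlying.
From [ɣat] the stem 'smoke' is /ɣat/; between vowels this yields [ɣadi].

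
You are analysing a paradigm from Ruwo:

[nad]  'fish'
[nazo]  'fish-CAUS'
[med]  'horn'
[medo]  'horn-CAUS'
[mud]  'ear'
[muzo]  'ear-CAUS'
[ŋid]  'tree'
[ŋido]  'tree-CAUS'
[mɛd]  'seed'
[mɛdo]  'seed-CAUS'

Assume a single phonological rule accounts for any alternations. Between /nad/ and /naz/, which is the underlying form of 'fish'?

'fish' shows [d] ~ [z] at the end of the stem ([nad] vs [nazo]).
The stem 'seed' ([mɛd], [mɛdo]) shows [d] unchanged in both environments, so [d] cannot be basic with [z] derived before the CAUS suffix.
Therefore /z/ is basic and [d] is derived by word-final hardening (voiced fricatives become stops word-finally).

/naz/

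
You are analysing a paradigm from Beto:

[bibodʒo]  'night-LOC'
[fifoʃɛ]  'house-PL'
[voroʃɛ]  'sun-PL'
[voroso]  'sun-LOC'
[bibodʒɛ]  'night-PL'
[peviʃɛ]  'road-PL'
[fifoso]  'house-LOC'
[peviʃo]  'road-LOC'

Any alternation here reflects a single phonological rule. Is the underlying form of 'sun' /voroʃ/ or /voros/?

In [voroʃɛ] and [voroso] the final segment of 'sun' alternates: [ʃ] ~ [s].
But 'road' keeps [ʃ] in both environments ([peviʃɛ], [peviʃo]), so there is no rule changing /ʃ/ to [s] before the LOC suffix.
The underlying segment must be /s/; /s/ becomes palato-alveolar [ʃ] before a front vowel, yielding [ʃ] there.

/voros/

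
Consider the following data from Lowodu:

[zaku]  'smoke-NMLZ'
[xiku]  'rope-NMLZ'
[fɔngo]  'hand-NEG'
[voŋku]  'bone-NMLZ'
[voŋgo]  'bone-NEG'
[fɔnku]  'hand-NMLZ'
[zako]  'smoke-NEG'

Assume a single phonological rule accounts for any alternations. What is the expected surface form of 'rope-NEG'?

[xiko]

The NEG suffix surfaces as [-go] and [-ko], depending on the final segment of the stem.
The NMLZ suffix, which begins with [k], is invariant after every stem; so [k] is not altered by any rule here.
The NEG suffix is therefore /-go/ underlyingly, with post-vocalic devoicing: voiced stops become voiceless after a vowel.
After 'rope', which ends in a vowel, the suffix surfaces as [-ko], giving [xiko].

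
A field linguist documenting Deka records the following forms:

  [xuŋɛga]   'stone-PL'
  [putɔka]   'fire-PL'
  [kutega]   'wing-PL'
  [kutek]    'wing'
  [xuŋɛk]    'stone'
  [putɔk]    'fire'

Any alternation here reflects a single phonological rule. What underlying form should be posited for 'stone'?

'stone' shows [k] ~ [g] at the end of the stem ([xuŋɛk] vs [xuŋɛga]).
But 'fire' keeps [k] in both environments ([putɔk], [putɔka]), so there is no rule changing /k/ to [g] before the PL suffix.
The underlying segment must be /g/; voiced obstruents become voiceless word-finally, yielding [k] there.

/xuŋɛg/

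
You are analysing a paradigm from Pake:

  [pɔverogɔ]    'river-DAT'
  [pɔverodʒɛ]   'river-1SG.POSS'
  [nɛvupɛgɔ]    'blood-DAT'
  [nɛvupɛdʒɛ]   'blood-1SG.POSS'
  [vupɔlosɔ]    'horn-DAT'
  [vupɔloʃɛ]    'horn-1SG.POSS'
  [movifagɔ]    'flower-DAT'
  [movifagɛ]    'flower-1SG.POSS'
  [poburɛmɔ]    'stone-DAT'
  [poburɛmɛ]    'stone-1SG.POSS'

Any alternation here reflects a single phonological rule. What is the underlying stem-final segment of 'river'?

/dʒ/

The stem for 'river' ends in [g] in [pɔverogɔ] but [dʒ] in [pɔverodʒɛ].
The stem 'flower' ([movifagɔ], [movifagɛ]) shows [g] unchanged in both environments, so [g] cannot be basic with [dʒ] derived before the 1SG.POSS suffix.
The underlying segment must be /dʒ/; palato-alveolar /dʒ/ and /ʃ/ become [g] and [s] when no front vowel follows, yielding [g] there.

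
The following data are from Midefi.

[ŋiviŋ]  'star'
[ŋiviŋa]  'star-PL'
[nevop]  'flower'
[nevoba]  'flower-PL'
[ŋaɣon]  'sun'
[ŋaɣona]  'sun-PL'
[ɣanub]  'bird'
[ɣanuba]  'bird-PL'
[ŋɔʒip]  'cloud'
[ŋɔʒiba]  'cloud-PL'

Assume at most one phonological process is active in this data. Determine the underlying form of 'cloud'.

'cloud' shows [p] ~ [b] at the end of the stem ([ŋɔʒip] vs [ŋɔʒiba]).
The stem 'bird' ([ɣanub], [ɣanuba]) shows [b] unchanged in both environments, so [b] cannot be basic with [p] derived in isolation.
The underlying segment must be /p/; voiceless stops become voiced between vowels, yielding [b] there.
Hence 'cloud' is /ŋɔʒip/ underlyingly.

/ŋɔʒip/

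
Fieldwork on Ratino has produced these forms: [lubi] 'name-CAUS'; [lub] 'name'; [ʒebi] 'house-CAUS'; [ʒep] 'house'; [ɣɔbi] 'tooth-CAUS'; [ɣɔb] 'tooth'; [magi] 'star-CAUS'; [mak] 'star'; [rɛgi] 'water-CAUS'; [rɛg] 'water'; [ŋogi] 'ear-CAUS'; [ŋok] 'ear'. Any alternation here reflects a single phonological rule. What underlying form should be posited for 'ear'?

'ear' shows [g] ~ [k] at the end of the stem ([ŋogi] vs [ŋok]).
The stem 'water' ([rɛgi], [rɛg]) shows [g] unchanged in both environments, so [g] cannot be basic with [k] derived in isolation.
The underlying segment must be /k/; voiceless stops become voiced between vowels, yielding [g] there.

/ŋok/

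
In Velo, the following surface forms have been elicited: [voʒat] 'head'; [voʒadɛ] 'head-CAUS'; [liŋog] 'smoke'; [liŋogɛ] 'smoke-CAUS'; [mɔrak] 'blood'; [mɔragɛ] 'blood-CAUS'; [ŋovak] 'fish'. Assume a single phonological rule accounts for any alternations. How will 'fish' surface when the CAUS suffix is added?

The stem for 'blood' ends in [k] in [mɔrak] but [g] in [mɔragɛ].
Compare 'smoke', with invariant [g] in [liŋog] and [liŋogɛ]: an analysis with underlying /g/ and a rule producing [k] in isolation would wrongly predict alternation here too.
So /k/ is underlying, and a rule of intervocalic voicing — voiceless stops become voiced between vowels — gives [g].
The one attested form of 'fish', [ŋovak], shows underlying /ŋovak/. Applying the same rule between vowels gives [ŋovagɛ].

[ŋovagɛ]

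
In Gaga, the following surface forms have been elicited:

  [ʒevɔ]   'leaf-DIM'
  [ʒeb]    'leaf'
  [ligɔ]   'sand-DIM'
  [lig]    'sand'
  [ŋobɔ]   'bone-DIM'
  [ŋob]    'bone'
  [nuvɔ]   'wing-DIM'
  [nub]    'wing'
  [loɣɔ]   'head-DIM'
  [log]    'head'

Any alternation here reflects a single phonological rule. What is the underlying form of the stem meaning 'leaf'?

The root 'leaf' surfaces as [ʒevɔ] and [ʒeb], with a stem-final [v] ~ [b] alternation.
But 'bone' keeps [b] in both environments ([ŋobɔ], [ŋob]), so there is no rule changing /b/ to [v] before the DIM suffix.
The underlying segment must be /v/; voiced fricatives become stops word-finally, yielding [b] there.

/ʒev/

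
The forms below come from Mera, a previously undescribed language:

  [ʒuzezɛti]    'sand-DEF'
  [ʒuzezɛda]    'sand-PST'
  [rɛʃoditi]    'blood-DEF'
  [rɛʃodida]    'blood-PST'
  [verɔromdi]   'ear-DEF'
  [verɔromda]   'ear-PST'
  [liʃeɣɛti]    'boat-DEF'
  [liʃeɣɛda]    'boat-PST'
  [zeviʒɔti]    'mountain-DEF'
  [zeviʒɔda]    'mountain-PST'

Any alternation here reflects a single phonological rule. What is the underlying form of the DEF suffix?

The DEF morpheme has two allomorphs, [-di] and [-ti].
By contrast the PST suffix keeps its initial [d] throughout — that segment must be underlying.
The DEF suffix is therefore /-ti/ underlyingly, with post-nasal voicing: voiceless stops become voiced after a nasal.

/-ti/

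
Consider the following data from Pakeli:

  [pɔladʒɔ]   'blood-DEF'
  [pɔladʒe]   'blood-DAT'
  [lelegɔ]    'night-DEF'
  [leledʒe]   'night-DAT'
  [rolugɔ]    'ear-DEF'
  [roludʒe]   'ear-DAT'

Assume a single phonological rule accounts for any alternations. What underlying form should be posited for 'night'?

The stem for 'night' ends in [g] in [lelegɔ] but [dʒ] in [leledʒe].
Compare 'blood', with invariant [dʒ] in [pɔladʒɔ] and [pɔladʒe]: an analysis with underlying /dʒ/ and a rule producing [g] before the DEF suffix would wrongly predict alternation here too.
Therefore /g/ is basic and [dʒ] is derived by palatalization before a front vowel (/g/ becomes palato-alveolar [dʒ] before a front vowel).

/leleg/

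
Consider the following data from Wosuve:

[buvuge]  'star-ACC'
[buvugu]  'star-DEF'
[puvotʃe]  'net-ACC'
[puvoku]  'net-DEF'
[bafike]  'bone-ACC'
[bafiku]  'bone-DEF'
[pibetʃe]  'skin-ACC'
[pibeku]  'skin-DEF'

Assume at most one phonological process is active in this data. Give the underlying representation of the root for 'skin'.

The root 'skin' surfaces as [pibetʃe] and [pibeku], with a stem-final [tʃ] ~ [k] alternation.
But 'bone' keeps [k] in both environments ([bafike], [bafiku]), so there is no rule changing /k/ to [tʃ] before the ACC suffix.
The alternation reflects depalatalization: palato-alveolar /tʃ/ becomes [k] when no front vowel follows. /tʃ/ is underlying.
Hence 'skin' is /pibetʃ/ underlyingly.

/pibetʃ/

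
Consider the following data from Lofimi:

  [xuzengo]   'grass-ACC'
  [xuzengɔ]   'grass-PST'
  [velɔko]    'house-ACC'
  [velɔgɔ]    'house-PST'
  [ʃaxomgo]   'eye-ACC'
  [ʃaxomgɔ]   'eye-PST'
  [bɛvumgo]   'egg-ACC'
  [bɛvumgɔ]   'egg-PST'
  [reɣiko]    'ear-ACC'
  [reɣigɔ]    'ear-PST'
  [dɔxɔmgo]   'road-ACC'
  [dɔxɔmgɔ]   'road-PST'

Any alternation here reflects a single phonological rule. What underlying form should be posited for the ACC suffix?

The ACC suffix surfaces as [-go] and [-ko], depending on the final segment of the stem.
The PST suffix, which begins with [g], is invariant after every stem; so [g] is not altered by any rule here.
The ACC suffix is therefore /-ko/ underlyingly, with post-nasal voicing: voiceless stops become voiced after a nasal.

/-ko/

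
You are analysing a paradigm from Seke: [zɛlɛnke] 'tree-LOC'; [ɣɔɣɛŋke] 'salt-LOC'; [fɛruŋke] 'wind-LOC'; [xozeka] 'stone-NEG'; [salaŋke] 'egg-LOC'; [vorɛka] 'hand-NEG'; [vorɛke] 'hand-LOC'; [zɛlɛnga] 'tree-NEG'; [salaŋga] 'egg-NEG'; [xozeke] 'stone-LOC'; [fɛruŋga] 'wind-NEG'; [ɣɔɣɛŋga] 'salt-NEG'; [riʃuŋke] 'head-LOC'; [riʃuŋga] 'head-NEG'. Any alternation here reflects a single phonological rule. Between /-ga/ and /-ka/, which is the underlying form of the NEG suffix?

The NEG morpheme has two allomorphs, [-ga] and [-ka].
By contrast the LOC suffix keeps its initial [k] throughout — that segment must be underlying.
So the underlying form is /-ga/, and voiced stops become voiceless after a vowel.

/-ga/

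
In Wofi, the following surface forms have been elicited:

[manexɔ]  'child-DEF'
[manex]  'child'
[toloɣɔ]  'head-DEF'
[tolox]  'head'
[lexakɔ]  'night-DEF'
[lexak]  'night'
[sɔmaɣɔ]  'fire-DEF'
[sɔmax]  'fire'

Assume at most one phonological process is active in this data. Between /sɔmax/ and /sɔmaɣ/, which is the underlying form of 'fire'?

'fire' shows [ɣ] ~ [x] at the end of the stem ([sɔmaɣɔ] vs [sɔmax]).
The stem 'child' ([manexɔ], [manex]) shows [x] unchanged in both environments, so [x] cannot be basic with [ɣ] derived before the DEF suffix.
So /ɣ/ is underlying, and a rule of word-final obstruent devoicing — voiced obstruents become voiceless word-finally — gives [x].

/sɔmaɣ/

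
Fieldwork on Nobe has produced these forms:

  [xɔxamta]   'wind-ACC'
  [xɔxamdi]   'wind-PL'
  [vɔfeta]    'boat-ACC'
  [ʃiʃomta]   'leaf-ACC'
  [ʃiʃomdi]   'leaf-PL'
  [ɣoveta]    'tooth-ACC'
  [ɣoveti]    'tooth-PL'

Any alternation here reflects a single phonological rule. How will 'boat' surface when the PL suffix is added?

The PL suffix surfaces as [-di] and [-ti], depending on the final segment of the stem.
The ACC suffix, which begins with [t], is invariant after every stem; so [t] is not altered by any rule here.
So the underlying form is /-di/, and voiced stops become voiceless after a vowel.
After 'boat', which ends in a vowel, the suffix surfaces as [-ti], giving [vɔfeti].

[vɔfeti]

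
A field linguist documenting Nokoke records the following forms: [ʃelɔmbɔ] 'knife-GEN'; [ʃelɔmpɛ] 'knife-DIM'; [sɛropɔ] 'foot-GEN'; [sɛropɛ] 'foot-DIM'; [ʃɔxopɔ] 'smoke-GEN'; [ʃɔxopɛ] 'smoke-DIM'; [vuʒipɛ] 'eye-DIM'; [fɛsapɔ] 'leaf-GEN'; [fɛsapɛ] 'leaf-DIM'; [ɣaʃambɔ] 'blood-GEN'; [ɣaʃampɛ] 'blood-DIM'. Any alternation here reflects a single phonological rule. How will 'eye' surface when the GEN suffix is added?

[vuʒipɔ]

The GEN suffix surfaces as [-bɔ] and [-pɔ], depending on the final segment of the stem.
By contrast the DIM suffix keeps its initial [p] throughout — that segment must be underlying.
The GEN suffix is therefore /-bɔ/ underlyingly, with post-vocalic devoicing: voiced stops become voiceless after a vowel.
After 'eye', which ends in a vowel, the suffix surfaces as [-pɔ], giving [vuʒipɔ].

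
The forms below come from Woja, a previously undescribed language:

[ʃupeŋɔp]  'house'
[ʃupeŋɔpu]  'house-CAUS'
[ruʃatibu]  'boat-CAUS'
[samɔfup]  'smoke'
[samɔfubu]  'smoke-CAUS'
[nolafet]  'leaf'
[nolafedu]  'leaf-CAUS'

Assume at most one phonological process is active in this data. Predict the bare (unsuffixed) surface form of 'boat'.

[ruʃatip]

The root 'smoke' surfaces as [samɔfup] and [samɔfubu], with a stem-final [p] ~ [b] alternation.
If /p/ were underlying and a rule turned it into [b] before the CAUS suffix, 'house' would also alternate; but it has [p] in both [ʃupeŋɔp] and [ʃupeŋɔpu].
Therefore /b/ is basic and [p] is derived by word-final obstruent devoicing (voiced obstruents become voiceless word-finally).
The one attested form of 'boat', [ruʃatibu], shows underlying /ruʃatib/. Applying the same rule word-finally gives [ruʃatip].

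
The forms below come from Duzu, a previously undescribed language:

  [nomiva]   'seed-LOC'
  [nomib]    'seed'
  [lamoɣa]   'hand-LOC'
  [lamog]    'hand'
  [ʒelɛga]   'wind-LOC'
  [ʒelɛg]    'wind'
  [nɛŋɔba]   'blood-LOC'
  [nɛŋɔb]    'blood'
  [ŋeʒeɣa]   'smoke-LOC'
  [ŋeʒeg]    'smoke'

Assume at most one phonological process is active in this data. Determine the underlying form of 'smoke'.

In [ŋeʒeɣa] and [ŋeʒeg] the final segment of 'smoke' alternates: [ɣ] ~ [g].
Compare 'wind', with invariant [g] in [ʒelɛga] and [ʒelɛg]: an analysis with underlying /g/ and a rule producing [ɣ] before the LOC suffix would wrongly predict alternation here too.
The alternation reflects word-final hardening: voiced fricatives become stops word-finally. /ɣ/ is underlying.

/ŋeʒeɣ/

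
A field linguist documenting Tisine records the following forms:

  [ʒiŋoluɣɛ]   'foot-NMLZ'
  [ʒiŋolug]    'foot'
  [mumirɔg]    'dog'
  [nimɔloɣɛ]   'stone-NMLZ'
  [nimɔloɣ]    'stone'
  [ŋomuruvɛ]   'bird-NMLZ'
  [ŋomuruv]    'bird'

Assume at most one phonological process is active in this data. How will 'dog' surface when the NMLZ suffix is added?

[mumirɔɣɛ]

'foot' shows [ɣ] ~ [g] at the end of the stem ([ʒiŋoluɣɛ] vs [ʒiŋolug]).
If /ɣ/ were underlying and a rule turned it into [g] in isolation, 'stone' would also alternate; but it has [ɣ] in both [nimɔloɣɛ] and [nimɔloɣ].
Therefore /g/ is basic and [ɣ] is derived by intervocalic spirantization (voiced stops become fricatives between vowels).
The one attested form of 'dog', [mumirɔg], shows underlying /mumirɔg/. Applying the same rule between vowels gives [mumirɔɣɛ].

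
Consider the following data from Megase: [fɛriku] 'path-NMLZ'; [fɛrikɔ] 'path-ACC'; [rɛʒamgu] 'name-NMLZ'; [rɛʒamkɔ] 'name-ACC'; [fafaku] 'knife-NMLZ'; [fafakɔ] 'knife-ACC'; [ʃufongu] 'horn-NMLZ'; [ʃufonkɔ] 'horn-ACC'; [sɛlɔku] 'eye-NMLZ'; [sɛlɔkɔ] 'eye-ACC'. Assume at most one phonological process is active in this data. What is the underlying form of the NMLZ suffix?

/-gu/

The NMLZ morpheme has two allomorphs, [-gu] and [-ku].
By contrast the ACC suffix keeps its initial [k] throughout — that segment must be underlying.
The NMLZ suffix is therefore /-gu/ underlyingly, with post-vocalic devoicing: voiced stops become voiceless after a vowel.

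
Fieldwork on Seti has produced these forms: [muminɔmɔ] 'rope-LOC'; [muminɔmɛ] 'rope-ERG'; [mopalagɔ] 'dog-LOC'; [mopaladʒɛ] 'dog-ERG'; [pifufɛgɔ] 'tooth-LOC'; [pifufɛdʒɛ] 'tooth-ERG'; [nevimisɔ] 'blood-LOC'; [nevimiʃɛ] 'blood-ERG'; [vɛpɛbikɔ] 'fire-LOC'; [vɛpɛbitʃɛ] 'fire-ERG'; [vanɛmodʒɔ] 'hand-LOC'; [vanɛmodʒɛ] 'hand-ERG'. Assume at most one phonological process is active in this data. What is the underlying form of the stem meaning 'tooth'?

/pifufɛg/

The stem for 'tooth' ends in [g] in [pifufɛgɔ] but [dʒ] in [pifufɛdʒɛ].
But 'hand' keeps [dʒ] in both environments ([vanɛmodʒɔ], [vanɛmodʒɛ]), so there is no rule changing /dʒ/ to [g] before the LOC suffix.
The alternation reflects palatalization before a front vowel: /k/, /g/ and /s/ become palato-alveolar [tʃ], [dʒ] and [ʃ] before a front vowel. /g/ is underlying.
So 'tooth' = /pifufɛg/.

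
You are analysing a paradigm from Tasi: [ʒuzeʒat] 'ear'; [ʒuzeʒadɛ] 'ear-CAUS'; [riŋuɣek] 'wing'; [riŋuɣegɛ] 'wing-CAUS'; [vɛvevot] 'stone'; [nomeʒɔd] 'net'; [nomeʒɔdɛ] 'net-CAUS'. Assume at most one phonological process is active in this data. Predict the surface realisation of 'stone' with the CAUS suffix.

The stem for 'ear' ends in [t] in [ʒuzeʒat] but [d] in [ʒuzeʒadɛ].
If /d/ were underlying and a rule turned it into [t] in isolation, 'net' would also alternate; but it has [d] in both [nomeʒɔd] and [nomeʒɔdɛ].
The alternation reflects intervocalic voicing: voiceless stops become voiced between vowels. /t/ is underlying.
From [vɛvevot] the stem 'stone' is /vɛvevot/; between vowels this yields [vɛvevodɛ].

[vɛvevodɛ]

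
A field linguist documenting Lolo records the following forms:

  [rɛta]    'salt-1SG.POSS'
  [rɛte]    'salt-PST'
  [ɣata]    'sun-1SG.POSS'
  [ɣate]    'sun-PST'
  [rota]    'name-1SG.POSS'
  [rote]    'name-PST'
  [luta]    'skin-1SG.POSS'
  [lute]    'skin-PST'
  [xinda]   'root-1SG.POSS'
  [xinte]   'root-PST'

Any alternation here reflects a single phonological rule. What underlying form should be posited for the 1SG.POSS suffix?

The 1SG.POSS morpheme has two allomorphs, [-da] and [-ta].
By contrast the PST suffix keeps its initial [t] throughout — that segment must be underlying.
The 1SG.POSS suffix is therefore /-da/ underlyingly, with post-vocalic devoicing: voiced stops become voiceless after a vowel.

/-da/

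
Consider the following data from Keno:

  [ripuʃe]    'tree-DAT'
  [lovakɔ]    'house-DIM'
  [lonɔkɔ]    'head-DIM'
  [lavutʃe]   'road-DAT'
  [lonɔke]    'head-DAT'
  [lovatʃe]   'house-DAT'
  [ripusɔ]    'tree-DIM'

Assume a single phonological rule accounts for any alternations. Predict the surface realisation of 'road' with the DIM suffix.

[lavukɔ]

The root 'house' surfaces as [lovatʃe] and [lovakɔ], with a stem-final [tʃ] ~ [k] alternation.
If /k/ were underlying and a rule turned it into [tʃ] before the DAT suffix, 'head' would also alternate; but it has [k] in both [lonɔke] and [lonɔkɔ].
Therefore /tʃ/ is basic and [k] is derived by depalatalization (palato-alveolar /tʃ/ and /ʃ/ become [k] and [s] when no front vowel follows).
From [lavutʃe] the stem 'road' is /lavutʃ/; when no front vowel follows this yields [lavukɔ].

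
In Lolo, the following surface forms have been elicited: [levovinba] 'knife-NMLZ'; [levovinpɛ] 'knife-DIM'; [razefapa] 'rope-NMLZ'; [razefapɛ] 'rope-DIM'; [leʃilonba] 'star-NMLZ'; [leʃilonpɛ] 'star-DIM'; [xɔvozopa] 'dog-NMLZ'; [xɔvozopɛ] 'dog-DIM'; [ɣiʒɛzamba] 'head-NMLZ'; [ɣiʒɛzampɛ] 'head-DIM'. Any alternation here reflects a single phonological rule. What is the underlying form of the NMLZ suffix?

The NMLZ morpheme has two allomorphs, [-ba] and [-pa].
By contrast the DIM suffix keeps its initial [p] throughout — that segment must be underlying.
The NMLZ suffix is therefore /-ba/ underlyingly, with post-vocalic devoicing: voiced stops become voiceless after a vowel.

/-ba/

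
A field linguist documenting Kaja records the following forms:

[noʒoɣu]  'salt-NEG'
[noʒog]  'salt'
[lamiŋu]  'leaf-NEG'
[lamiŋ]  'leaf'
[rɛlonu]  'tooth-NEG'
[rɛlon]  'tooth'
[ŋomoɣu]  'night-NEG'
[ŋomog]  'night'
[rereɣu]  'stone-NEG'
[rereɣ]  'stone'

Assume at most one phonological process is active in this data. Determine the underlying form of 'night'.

'night' shows [ɣ] ~ [g] at the end of the stem ([ŋomoɣu] vs [ŋomog]).
Compare 'stone', with invariant [ɣ] in [rereɣu] and [rereɣ]: an analysis with underlying /ɣ/ and a rule producing [g] in isolation would wrongly predict alternation here too.
The alternation reflects intervocalic spirantization: voiced stops become fricatives between vowels. /g/ is underlying.
The underlying form of 'night' is therefore /ŋomog/.

/ŋomog/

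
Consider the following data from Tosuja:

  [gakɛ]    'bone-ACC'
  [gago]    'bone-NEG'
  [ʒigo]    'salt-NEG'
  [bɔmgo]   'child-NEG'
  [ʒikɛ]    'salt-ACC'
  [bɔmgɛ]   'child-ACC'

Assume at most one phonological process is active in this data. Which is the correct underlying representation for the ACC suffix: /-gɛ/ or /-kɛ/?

/-kɛ/

The ACC morpheme has two allomorphs, [-gɛ] and [-kɛ].
The NEG suffix, which begins with [g], is invariant after every stem; so [g] is not altered by any rule here.
So the underlying form is /-kɛ/, and voiceless stops become voiced after a nasal.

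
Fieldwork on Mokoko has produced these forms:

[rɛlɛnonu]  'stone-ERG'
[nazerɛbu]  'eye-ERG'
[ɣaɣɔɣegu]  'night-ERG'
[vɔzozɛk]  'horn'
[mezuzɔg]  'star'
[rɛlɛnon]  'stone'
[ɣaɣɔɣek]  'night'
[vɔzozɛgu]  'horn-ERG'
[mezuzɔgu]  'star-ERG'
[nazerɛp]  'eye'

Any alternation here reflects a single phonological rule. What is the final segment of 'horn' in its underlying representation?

/k/

The stem for 'horn' ends in [k] in [vɔzozɛk] but [g] in [vɔzozɛgu].
If /g/ were underlying and a rule turned it into [k] in isolation, 'star' would also alternate; but it has [g] in both [mezuzɔg] and [mezuzɔgu].
So /k/ is underlying, and a rule of intervocalic voicing — voiceless stops become voiced between vowels — gives [g].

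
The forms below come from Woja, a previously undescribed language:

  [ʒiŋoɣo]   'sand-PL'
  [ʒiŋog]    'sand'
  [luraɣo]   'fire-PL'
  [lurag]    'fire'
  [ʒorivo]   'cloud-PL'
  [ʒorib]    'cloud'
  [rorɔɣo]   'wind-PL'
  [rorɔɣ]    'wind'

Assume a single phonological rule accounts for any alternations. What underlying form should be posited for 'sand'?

In [ʒiŋoɣo] and [ʒiŋog] the final segment of 'sand' alternates: [ɣ] ~ [g].
If /ɣ/ were underlying and a rule turned it into [g] in isolation, 'wind' would also alternate; but it has [ɣ] in both [rorɔɣo] and [rorɔɣ].
The underlying segment must be /g/; voiced stops become fricatives between vowels, yielding [ɣ] there.
The underlying form of 'sand' is therefore /ʒiŋog/.

/ʒiŋog/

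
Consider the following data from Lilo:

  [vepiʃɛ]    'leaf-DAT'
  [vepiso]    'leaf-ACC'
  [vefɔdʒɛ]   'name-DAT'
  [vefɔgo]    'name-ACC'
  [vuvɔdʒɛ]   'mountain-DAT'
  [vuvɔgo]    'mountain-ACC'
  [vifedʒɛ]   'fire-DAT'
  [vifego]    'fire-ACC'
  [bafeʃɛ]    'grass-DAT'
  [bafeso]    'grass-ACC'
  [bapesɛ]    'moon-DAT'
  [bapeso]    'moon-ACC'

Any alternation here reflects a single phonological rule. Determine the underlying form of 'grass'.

'grass' shows [ʃ] ~ [s] at the end of the stem ([bafeʃɛ] vs [bafeso]).
The stem 'moon' ([bapesɛ], [bapeso]) shows [s] unchanged in both environments, so [s] cannot be basic with [ʃ] derived before the DAT suffix.
Therefore /ʃ/ is basic and [s] is derived by depalatalization (palato-alveolar /dʒ/ and /ʃ/ become [g] and [s] when no front vowel follows).

/bafeʃ/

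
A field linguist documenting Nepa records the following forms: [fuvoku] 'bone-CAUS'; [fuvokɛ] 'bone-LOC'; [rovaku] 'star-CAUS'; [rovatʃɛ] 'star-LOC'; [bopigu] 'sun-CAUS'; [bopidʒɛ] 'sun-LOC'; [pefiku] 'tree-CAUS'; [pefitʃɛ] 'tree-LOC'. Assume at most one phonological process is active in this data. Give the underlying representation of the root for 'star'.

/rovatʃ/

The stem for 'star' ends in [k] in [rovaku] but [tʃ] in [rovatʃɛ].
Compare 'bone', with invariant [k] in [fuvoku] and [fuvokɛ]: an analysis with underlying /k/ and a rule producing [tʃ] before the LOC suffix would wrongly predict alternation here too.
Therefore /tʃ/ is basic and [k] is derived by depalatalization (palato-alveolar /tʃ/ and /dʒ/ become [k] and [g] when no front vowel follows).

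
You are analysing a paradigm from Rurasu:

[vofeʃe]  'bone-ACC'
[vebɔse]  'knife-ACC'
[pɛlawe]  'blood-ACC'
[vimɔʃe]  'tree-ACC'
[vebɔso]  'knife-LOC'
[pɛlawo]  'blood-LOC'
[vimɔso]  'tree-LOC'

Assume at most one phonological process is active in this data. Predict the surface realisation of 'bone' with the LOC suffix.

[vofeso]

'tree' shows [ʃ] ~ [s] at the end of the stem ([vimɔʃe] vs [vimɔso]).
The stem 'knife' ([vebɔse], [vebɔso]) shows [s] unchanged in both environments, so [s] cannot be basic with [ʃ] derived before the ACC suffix.
The alternation reflects depalatalization: palato-alveolar /ʃ/ becomes [s] when no front vowel follows. /ʃ/ is underlying.
The one attested form of 'bone', [vofeʃe], shows underlying /vofeʃ/. Applying the same rule when no front vowel follows gives [vofeso].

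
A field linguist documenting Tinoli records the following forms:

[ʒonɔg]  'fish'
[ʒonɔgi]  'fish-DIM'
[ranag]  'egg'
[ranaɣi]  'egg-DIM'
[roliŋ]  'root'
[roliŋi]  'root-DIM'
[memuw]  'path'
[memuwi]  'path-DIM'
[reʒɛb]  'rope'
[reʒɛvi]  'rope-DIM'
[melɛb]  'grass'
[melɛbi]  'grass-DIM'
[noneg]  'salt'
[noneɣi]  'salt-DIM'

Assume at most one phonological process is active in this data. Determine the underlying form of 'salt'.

/noneɣ/

In [noneg] and [noneɣi] the final segment of 'salt' alternates: [g] ~ [ɣ].
If /g/ were underlying and a rule turned it into [ɣ] before the DIM suffix, 'fish' would also alternate; but it has [g] in both [ʒonɔg] and [ʒonɔgi].
The alternation reflects word-final hardening: voiced fricatives become stops word-finally. /ɣ/ is underlying.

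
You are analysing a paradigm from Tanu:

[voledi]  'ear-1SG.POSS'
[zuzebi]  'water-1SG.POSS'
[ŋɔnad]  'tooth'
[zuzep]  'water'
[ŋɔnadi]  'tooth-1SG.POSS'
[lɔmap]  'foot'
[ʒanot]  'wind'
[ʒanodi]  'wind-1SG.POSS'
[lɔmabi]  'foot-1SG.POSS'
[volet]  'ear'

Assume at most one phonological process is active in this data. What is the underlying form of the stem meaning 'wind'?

The root 'wind' surfaces as [ʒanot] and [ʒanodi], with a stem-final [t] ~ [d] alternation.
Compare 'tooth', with invariant [d] in [ŋɔnad] and [ŋɔnadi]: an analysis with underlying /d/ and a rule producing [t] in isolation would wrongly predict alternation here too.
So /t/ is underlying, and a rule of intervocalic voicing — voiceless stops become voiced between vowels — gives [d].

/ʒanot/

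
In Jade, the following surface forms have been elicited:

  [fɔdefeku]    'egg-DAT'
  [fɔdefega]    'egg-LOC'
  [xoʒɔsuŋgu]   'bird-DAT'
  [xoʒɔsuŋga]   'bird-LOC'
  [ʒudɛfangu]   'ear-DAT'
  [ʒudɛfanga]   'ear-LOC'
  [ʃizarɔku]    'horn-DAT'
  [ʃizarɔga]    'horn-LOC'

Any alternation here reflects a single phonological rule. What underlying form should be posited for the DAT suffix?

The DAT morpheme has two allomorphs, [-gu] and [-ku].
By contrast the LOC suffix keeps its initial [g] throughout — that segment must be underlying.
So the underlying form is /-ku/, and voiceless stops become voiced after a nasal.

/-ku/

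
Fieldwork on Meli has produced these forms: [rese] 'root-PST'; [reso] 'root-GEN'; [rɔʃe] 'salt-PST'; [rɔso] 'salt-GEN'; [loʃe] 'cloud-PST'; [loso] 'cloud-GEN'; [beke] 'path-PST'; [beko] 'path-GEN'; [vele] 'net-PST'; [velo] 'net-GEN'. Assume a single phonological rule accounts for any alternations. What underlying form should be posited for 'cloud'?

The root 'cloud' surfaces as [loʃe] and [loso], with a stem-final [ʃ] ~ [s] alternation.
Compare 'root', with invariant [s] in [rese] and [reso]: an analysis with underlying /s/ and a rule producing [ʃ] before the PST suffix would wrongly predict alternation here too.
The alternation reflects depalatalization: palato-alveolar /ʃ/ becomes [s] when no front vowel follows. /ʃ/ is underlying.

/loʃ/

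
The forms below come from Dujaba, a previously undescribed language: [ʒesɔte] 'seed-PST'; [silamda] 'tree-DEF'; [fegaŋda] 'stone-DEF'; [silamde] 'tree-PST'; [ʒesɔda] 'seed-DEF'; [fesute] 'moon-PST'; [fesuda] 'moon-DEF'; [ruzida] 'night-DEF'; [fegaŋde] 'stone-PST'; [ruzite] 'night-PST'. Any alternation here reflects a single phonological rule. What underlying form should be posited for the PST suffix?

The PST suffix surfaces as [-de] and [-te], depending on the final segment of the stem.
The DEF suffix, which begins with [d], is invariant after every stem; so [d] is not altered by any rule here.
The PST suffix is therefore /-te/ underlyingly, with post-nasal voicing: voiceless stops become voiced after a nasal.

/-te/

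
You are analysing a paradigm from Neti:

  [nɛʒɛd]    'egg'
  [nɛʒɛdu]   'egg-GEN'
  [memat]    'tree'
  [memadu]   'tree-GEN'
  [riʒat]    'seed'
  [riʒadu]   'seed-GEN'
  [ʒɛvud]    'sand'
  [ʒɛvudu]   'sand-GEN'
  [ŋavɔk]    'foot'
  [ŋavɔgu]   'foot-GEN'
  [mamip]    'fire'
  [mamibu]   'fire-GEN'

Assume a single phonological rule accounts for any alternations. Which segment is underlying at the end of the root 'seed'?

/t/

The stem for 'seed' ends in [t] in [riʒat] but [d] in [riʒadu].
But 'egg' keeps [d] in both environments ([nɛʒɛd], [nɛʒɛdu]), so there is no rule changing /d/ to [t] in isolation.
Therefore /t/ is basic and [d] is derived by intervocalic voicing (voiceless stops become voiced between vowels).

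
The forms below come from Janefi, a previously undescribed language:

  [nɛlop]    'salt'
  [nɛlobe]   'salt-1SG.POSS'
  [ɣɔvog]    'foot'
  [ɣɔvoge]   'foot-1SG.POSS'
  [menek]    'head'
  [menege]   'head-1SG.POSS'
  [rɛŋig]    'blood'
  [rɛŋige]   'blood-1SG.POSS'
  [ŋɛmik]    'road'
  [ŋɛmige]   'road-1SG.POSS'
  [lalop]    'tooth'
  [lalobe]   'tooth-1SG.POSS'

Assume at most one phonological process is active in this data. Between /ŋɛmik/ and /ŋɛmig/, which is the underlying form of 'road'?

The stem for 'road' ends in [k] in [ŋɛmik] but [g] in [ŋɛmige].
But 'blood' keeps [g] in both environments ([rɛŋig], [rɛŋige]), so there is no rule changing /g/ to [k] in isolation.
Therefore /k/ is basic and [g] is derived by intervocalic voicing (voiceless stops become voiced between vowels).

/ŋɛmik/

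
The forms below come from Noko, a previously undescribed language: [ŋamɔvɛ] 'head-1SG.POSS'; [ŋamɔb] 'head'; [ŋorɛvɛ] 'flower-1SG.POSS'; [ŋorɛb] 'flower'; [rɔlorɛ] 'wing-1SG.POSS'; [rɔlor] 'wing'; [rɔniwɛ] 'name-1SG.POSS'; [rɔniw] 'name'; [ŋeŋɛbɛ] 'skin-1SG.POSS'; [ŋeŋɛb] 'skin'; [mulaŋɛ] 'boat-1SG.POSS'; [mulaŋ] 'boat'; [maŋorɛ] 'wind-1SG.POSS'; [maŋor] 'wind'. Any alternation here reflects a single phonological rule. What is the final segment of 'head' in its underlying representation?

/v/

The stem for 'head' ends in [v] in [ŋamɔvɛ] but [b] in [ŋamɔb].
The stem 'skin' ([ŋeŋɛbɛ], [ŋeŋɛb]) shows [b] unchanged in both environments, so [b] cannot be basic with [v] derived before the 1SG.POSS suffix.
Therefore /v/ is basic and [b] is derived by word-final hardening (voiced fricatives become stops word-finally).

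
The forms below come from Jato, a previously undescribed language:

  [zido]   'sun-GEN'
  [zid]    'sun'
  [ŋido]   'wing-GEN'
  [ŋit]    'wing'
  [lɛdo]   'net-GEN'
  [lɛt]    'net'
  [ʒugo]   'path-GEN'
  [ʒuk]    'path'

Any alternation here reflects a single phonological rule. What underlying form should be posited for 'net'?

/lɛt/

The stem for 'net' ends in [d] in [lɛdo] but [t] in [lɛt].
Compare 'sun', with invariant [d] in [zido] and [zid]: an analysis with underlying /d/ and a rule producing [t] in isolation would wrongly predict alternation here too.
So /t/ is underlying, and a rule of intervocalic voicing — voiceless stops become voiced between vowels — gives [d].
So 'net' = /lɛt/.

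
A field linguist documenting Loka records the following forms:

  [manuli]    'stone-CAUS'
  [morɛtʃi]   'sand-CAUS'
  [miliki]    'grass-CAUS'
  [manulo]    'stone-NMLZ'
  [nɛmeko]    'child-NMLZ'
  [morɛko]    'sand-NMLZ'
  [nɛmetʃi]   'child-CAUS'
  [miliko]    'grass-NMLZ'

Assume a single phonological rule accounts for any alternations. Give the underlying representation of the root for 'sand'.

/morɛtʃ/

'sand' shows [k] ~ [tʃ] at the end of the stem ([morɛko] vs [morɛtʃi]).
The stem 'grass' ([miliko], [miliki]) shows [k] unchanged in both environments, so [k] cannot be basic with [tʃ] derived before the CAUS suffix.
The alternation reflects depalatalization: palato-alveolar /tʃ/ becomes [k] when no front vowel follows. /tʃ/ is underlying.
So 'sand' = /morɛtʃ/.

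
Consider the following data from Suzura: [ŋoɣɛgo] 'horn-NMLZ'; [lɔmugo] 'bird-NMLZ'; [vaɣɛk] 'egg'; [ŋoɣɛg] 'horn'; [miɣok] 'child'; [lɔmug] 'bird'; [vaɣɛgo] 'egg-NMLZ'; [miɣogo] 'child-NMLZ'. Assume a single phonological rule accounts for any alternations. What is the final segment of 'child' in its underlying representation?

/k/

'child' shows [g] ~ [k] at the end of the stem ([miɣogo] vs [miɣok]).
But 'horn' keeps [g] in both environments ([ŋoɣɛgo], [ŋoɣɛg]), so there is no rule changing /g/ to [k] in isolation.
The alternation reflects intervocalic voicing: voiceless stops become voiced between vowels. /k/ is underlying.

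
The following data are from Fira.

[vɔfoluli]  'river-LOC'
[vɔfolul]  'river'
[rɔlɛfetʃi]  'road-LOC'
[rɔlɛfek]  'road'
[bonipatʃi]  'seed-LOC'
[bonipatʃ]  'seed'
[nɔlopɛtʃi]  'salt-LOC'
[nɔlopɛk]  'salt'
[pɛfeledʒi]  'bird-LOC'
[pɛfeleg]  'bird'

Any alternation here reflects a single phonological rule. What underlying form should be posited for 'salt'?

/nɔlopɛk/

In [nɔlopɛtʃi] and [nɔlopɛk] the final segment of 'salt' alternates: [tʃ] ~ [k].
Compare 'seed', with invariant [tʃ] in [bonipatʃi] and [bonipatʃ]: an analysis with underlying /tʃ/ and a rule producing [k] in isolation would wrongly predict alternation here too.
So /k/ is underlying, and a rule of palatalization before a front vowel — /k/ and /g/ become palato-alveolar [tʃ] and [dʒ] before a front vowel — gives [tʃ].
Hence 'salt' is /nɔlopɛk/ underlyingly.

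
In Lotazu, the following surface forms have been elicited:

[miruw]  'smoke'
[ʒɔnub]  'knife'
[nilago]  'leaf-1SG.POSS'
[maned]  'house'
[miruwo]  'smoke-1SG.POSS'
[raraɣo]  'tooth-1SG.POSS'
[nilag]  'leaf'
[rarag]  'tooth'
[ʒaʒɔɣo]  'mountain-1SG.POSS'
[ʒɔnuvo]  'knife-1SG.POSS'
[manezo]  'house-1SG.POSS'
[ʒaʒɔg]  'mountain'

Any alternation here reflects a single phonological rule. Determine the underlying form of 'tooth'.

'tooth' shows [ɣ] ~ [g] at the end of the stem ([raraɣo] vs [rarag]).
But 'leaf' keeps [g] in both environments ([nilago], [nilag]), so there is no rule changing /g/ to [ɣ] before the 1SG.POSS suffix.
Therefore /ɣ/ is basic and [g] is derived by word-final hardening (voiced fricatives become stops word-finally).
So 'tooth' = /raraɣ/.

/raraɣ/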